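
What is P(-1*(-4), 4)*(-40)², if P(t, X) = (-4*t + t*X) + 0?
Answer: 0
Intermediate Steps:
P(t, X) = -4*t + X*t (P(t, X) = (-4*t + X*t) + 0 = -4*t + X*t)
P(-1*(-4), 4)*(-40)² = ((-1*(-4))*(-4 + 4))*(-40)² = (4*0)*1600 = 0*1600 = 0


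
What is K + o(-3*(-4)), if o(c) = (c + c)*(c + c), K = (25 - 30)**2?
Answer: 601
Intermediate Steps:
K = 25 (K = (-5)**2 = 25)
o(c) = 4*c**2 (o(c) = (2*c)*(2*c) = 4*c**2)
K + o(-3*(-4)) = 25 + 4*(-3*(-4))**2 = 25 + 4*12**2 = 25 + 4*144 = 25 + 576 = 601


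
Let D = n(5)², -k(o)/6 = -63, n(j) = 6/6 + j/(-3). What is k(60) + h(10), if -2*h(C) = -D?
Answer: 3404/9 ≈ 378.22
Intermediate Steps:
n(j) = 1 - j/3 (n(j) = 6*(⅙) + j*(-⅓) = 1 - j/3)
k(o) = 378 (k(o) = -6*(-63) = 378)
D = 4/9 (D = (1 - ⅓*5)² = (1 - 5/3)² = (-⅔)² = 4/9 ≈ 0.44444)
h(C) = 2/9 (h(C) = -(-1)*4/(2*9) = -½*(-4/9) = 2/9)
k(60) + h(10) = 378 + 2/9 = 3404/9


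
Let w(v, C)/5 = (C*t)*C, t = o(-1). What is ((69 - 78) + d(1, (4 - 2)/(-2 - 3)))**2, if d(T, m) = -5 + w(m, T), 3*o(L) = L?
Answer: 2209/9 ≈ 245.44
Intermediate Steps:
o(L) = L/3
t = -1/3 (t = (1/3)*(-1) = -1/3 ≈ -0.33333)
w(v, C) = -5*C**2/3 (w(v, C) = 5*((C*(-1/3))*C) = 5*((-C/3)*C) = 5*(-C**2/3) = -5*C**2/3)
d(T, m) = -5 - 5*T**2/3
((69 - 78) + d(1, (4 - 2)/(-2 - 3)))**2 = ((69 - 78) + (-5 - 5/3*1**2))**2 = (-9 + (-5 - 5/3*1))**2 = (-9 + (-5 - 5/3))**2 = (-9 - 20/3)**2 = (-47/3)**2 = 2209/9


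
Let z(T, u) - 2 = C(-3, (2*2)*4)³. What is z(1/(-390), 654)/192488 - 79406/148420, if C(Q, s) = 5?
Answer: -3816463197/7142267240 ≈ -0.53435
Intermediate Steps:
z(T, u) = 127 (z(T, u) = 2 + 5³ = 2 + 125 = 127)
z(1/(-390), 654)/192488 - 79406/148420 = 127/192488 - 79406/148420 = 127*(1/192488) - 79406*1/148420 = 127/192488 - 39703/74210 = -3816463197/7142267240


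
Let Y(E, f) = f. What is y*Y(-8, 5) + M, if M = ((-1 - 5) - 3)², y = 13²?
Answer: 926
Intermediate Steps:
y = 169
M = 81 (M = (-6 - 3)² = (-9)² = 81)
y*Y(-8, 5) + M = 169*5 + 81 = 845 + 81 = 926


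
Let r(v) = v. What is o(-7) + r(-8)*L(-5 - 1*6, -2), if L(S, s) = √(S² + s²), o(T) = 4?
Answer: 4 - 40*√5 ≈ -85.443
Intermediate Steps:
o(-7) + r(-8)*L(-5 - 1*6, -2) = 4 - 8*√((-5 - 1*6)² + (-2)²) = 4 - 8*√((-5 - 6)² + 4) = 4 - 8*√((-11)² + 4) = 4 - 8*√(121 + 4) = 4 - 40*√5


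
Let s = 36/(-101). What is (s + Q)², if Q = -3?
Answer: 114921/10201 ≈ 11.266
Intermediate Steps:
s = -36/101 (s = 36*(-1/101) = -36/101 ≈ -0.35644)
(s + Q)² = (-36/101 - 3)² = (-339/101)² = 114921/10201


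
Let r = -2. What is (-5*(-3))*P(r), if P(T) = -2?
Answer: -30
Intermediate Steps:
(-5*(-3))*P(r) = -5*(-3)*(-2) = 15*(-2) = -30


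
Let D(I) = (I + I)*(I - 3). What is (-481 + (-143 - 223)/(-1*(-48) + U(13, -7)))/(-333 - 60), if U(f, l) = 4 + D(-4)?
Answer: 8719/7074 ≈ 1.2325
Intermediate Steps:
D(I) = 2*I*(-3 + I) (D(I) = (2*I)*(-3 + I) = 2*I*(-3 + I))
U(f, l) = 60 (U(f, l) = 4 + 2*(-4)*(-3 - 4) = 4 + 2*(-4)*(-7) = 4 + 56 = 60)
(-481 + (-143 - 223)/(-1*(-48) + U(13, -7)))/(-333 - 60) = (-481 + (-143 - 223)/(-1*(-48) + 60))/(-333 - 60) = (-481 - 366/(48 + 60))/(-393) = (-481 - 366/108)*(-1/393) = (-481 - 366*1/108)*(-1/393) = (-481 - 61/18)*(-1/393) = -8719/18*(-1/393) = 8719/7074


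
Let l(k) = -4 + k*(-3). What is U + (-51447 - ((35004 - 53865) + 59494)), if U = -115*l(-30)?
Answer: -101970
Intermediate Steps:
l(k) = -4 - 3*k
U = -9890 (U = -115*(-4 - 3*(-30)) = -115*(-4 + 90) = -115*86 = -9890)
U + (-51447 - ((35004 - 53865) + 59494)) = -9890 + (-51447 - ((35004 - 53865) + 59494)) = -9890 + (-51447 - (-18861 + 59494)) = -9890 + (-51447 - 1*40633) = -9890 + (-51447 - 40633) = -9890 - 92080 = -101970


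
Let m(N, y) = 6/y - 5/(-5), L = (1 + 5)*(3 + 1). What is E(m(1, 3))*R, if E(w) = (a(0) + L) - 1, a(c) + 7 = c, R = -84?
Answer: -1344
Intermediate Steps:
L = 24 (L = 6*4 = 24)
m(N, y) = 1 + 6/y (m(N, y) = 6/y - 5*(-1/5) = 6/y + 1 = 1 + 6/y)
a(c) = -7 + c
E(w) = 16 (E(w) = ((-7 + 0) + 24) - 1 = (-7 + 24) - 1 = 17 - 1 = 16)
E(m(1, 3))*R = 16*(-84) = -1344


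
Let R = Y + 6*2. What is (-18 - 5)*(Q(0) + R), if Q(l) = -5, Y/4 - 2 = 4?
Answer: -713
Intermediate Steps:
Y = 24 (Y = 8 + 4*4 = 8 + 16 = 24)
R = 36 (R = 24 + 6*2 = 24 + 12 = 36)
(-18 - 5)*(Q(0) + R) = (-18 - 5)*(-5 + 36) = -23*31 = -713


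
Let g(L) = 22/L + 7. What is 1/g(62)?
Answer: 31/228 ≈ 0.13596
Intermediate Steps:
g(L) = 7 + 22/L
1/g(62) = 1/(7 + 22/62) = 1/(7 + 22*(1/62)) = 1/(7 + 11/31) = 1/(228/31) = 31/228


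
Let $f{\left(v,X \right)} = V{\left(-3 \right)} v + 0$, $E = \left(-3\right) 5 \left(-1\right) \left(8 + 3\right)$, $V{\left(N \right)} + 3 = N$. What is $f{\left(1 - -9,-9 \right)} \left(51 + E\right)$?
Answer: $-12960$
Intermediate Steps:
$V{\left(N \right)} = -3 + N$
$E = 165$ ($E = \left(-15\right) \left(-1\right) 11 = 15 \cdot 11 = 165$)
$f{\left(v,X \right)} = - 6 v$ ($f{\left(v,X \right)} = \left(-3 - 3\right) v + 0 = - 6 v + 0 = - 6 v$)
$f{\left(1 - -9,-9 \right)} \left(51 + E\right) = - 6 \left(1 - -9\right) \left(51 + 165\right) = - 6 \left(1 + 9\right) 216 = \left(-6\right) 10 \cdot 216 = \left(-60\right) 216 = -12960$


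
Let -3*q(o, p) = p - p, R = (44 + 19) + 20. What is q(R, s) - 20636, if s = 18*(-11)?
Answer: -20636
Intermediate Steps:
s = -198
R = 83 (R = 63 + 20 = 83)
q(o, p) = 0 (q(o, p) = -(p - p)/3 = -⅓*0 = 0)
q(R, s) - 20636 = 0 - 20636 = -20636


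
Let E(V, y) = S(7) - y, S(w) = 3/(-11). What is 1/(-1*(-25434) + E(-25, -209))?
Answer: 11/282070 ≈ 3.8997e-5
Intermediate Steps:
S(w) = -3/11 (S(w) = 3*(-1/11) = -3/11)
E(V, y) = -3/11 - y
1/(-1*(-25434) + E(-25, -209)) = 1/(-1*(-25434) + (-3/11 - 1*(-209))) = 1/(25434 + (-3/11 + 209)) = 1/(25434 + 2296/11) = 1/(282070/11) = 11/282070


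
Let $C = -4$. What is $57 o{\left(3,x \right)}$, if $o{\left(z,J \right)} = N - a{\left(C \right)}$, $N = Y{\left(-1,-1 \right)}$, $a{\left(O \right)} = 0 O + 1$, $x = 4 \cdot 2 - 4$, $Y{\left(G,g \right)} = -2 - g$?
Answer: $-114$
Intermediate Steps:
$x = 4$ ($x = 8 - 4 = 4$)
$a{\left(O \right)} = 1$ ($a{\left(O \right)} = 0 + 1 = 1$)
$N = -1$ ($N = -2 - -1 = -2 + 1 = -1$)
$o{\left(z,J \right)} = -2$ ($o{\left(z,J \right)} = -1 - 1 = -2$)
$57 o{\left(3,x \right)} = 57 \left(-2\right) = -114$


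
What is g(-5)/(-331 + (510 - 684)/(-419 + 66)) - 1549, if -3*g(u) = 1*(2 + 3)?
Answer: -542159078/350007 ≈ -1549.0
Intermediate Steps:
g(u) = -5/3 (g(u) = -(2 + 3)/3 = -5/3)
g(-5)/(-331 + (510 - 684)/(-419 + 66)) - 1549 = -5/3/(-331 + (510 - 684)/(-419 + 66)) - 1549 = -5/3/(-331 - 174/(-353)) - 1549 = -5/3/(-331 - 174*(-1/353)) - 1549 = -5/3/(-331 + 174/353) - 1549 = -5/3/(-116669/353) - 1549 = -353/116669*(-5/3) - 1549 = 1765/350007 - 1549 = -542159078/350007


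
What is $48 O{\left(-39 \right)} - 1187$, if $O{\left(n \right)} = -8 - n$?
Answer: $301$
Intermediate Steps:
$48 O{\left(-39 \right)} - 1187 = 48 \left(-8 - -39\right) - 1187 = 48 \left(-8 + 39\right) - 1187 = 48 \cdot 31 - 1187 = 1488 - 1187 = 301$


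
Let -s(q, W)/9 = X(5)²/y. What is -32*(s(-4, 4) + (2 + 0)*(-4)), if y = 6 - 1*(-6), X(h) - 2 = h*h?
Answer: 17752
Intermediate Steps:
X(h) = 2 + h² (X(h) = 2 + h*h = 2 + h²)
y = 12 (y = 6 + 6 = 12)
s(q, W) = -2187/4 (s(q, W) = -9*(2 + 5²)²/12 = -9*(2 + 25)²/12 = -9*27²/12 = -6561/12 = -9*243/4 = -2187/4)
-32*(s(-4, 4) + (2 + 0)*(-4)) = -32*(-2187/4 + (2 + 0)*(-4)) = -32*(-2187/4 + 2*(-4)) = -32*(-2187/4 - 8) = -32*(-2219/4) = 17752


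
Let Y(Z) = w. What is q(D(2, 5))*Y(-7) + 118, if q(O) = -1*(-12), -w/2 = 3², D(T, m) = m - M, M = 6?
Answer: -98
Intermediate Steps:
D(T, m) = -6 + m (D(T, m) = m - 1*6 = m - 6 = -6 + m)
w = -18 (w = -2*3² = -2*9 = -18)
q(O) = 12
Y(Z) = -18
q(D(2, 5))*Y(-7) + 118 = 12*(-18) + 118 = -216 + 118 = -98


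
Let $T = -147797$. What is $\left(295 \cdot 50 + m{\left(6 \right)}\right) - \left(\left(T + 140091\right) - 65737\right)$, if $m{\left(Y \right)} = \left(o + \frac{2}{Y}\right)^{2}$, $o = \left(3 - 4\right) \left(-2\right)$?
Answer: $\frac{793786}{9} \approx 88199.0$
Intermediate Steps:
$o = 2$ ($o = \left(-1\right) \left(-2\right) = 2$)
$m{\left(Y \right)} = \left(2 + \frac{2}{Y}\right)^{2}$
$\left(295 \cdot 50 + m{\left(6 \right)}\right) - \left(\left(T + 140091\right) - 65737\right) = \left(295 \cdot 50 + \frac{4 \left(1 + 6\right)^{2}}{36}\right) - \left(\left(-147797 + 140091\right) - 65737\right) = \left(14750 + 4 \cdot \frac{1}{36} \cdot 7^{2}\right) - \left(-7706 - 65737\right) = \left(14750 + 4 \cdot \frac{1}{36} \cdot 49\right) - -73443 = \left(14750 + \frac{49}{9}\right) + 73443 = \frac{132799}{9} + 73443 = \frac{793786}{9}$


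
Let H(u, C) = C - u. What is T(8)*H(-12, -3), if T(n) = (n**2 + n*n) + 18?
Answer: 1314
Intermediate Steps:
T(n) = 18 + 2*n**2 (T(n) = (n**2 + n**2) + 18 = 2*n**2 + 18 = 18 + 2*n**2)
T(8)*H(-12, -3) = (18 + 2*8**2)*(-3 - 1*(-12)) = (18 + 2*64)*(-3 + 12) = (18 + 128)*9 = 146*9 = 1314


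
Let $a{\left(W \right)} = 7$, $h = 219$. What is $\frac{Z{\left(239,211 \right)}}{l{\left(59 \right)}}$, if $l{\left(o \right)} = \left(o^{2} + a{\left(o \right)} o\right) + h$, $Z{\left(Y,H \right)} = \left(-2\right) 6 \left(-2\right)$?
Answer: $\frac{8}{1371} \approx 0.0058352$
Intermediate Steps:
$Z{\left(Y,H \right)} = 24$ ($Z{\left(Y,H \right)} = \left(-12\right) \left(-2\right) = 24$)
$l{\left(o \right)} = 219 + o^{2} + 7 o$ ($l{\left(o \right)} = \left(o^{2} + 7 o\right) + 219 = 219 + o^{2} + 7 o$)
$\frac{Z{\left(239,211 \right)}}{l{\left(59 \right)}} = \frac{24}{219 + 59^{2} + 7 \cdot 59} = \frac{24}{219 + 3481 + 413} = \frac{24}{4113} = 24 \cdot \frac{1}{4113} = \frac{8}{1371}$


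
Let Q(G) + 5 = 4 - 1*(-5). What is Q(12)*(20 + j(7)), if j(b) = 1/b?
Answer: 564/7 ≈ 80.571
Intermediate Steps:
Q(G) = 4 (Q(G) = -5 + (4 - 1*(-5)) = -5 + (4 + 5) = -5 + 9 = 4)
Q(12)*(20 + j(7)) = 4*(20 + 1/7) = 4*(141/7) = 564/7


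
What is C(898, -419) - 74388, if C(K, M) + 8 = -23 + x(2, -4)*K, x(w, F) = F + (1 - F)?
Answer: -73521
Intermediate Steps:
x(w, F) = 1
C(K, M) = -31 + K (C(K, M) = -8 + (-23 + 1*K) = -8 + (-23 + K) = -31 + K)
C(898, -419) - 74388 = (-31 + 898) - 74388 = 867 - 74388 = -73521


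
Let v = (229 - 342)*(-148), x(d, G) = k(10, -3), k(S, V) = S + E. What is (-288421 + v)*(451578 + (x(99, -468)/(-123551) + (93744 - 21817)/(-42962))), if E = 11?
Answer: -651248542292855186329/5307998062 ≈ -1.2269e+11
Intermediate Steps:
k(S, V) = 11 + S (k(S, V) = S + 11 = 11 + S)
x(d, G) = 21 (x(d, G) = 11 + 10 = 21)
v = 16724 (v = -113*(-148) = 16724)
(-288421 + v)*(451578 + (x(99, -468)/(-123551) + (93744 - 21817)/(-42962))) = (-288421 + 16724)*(451578 + (21/(-123551) + (93744 - 21817)/(-42962))) = -271697*(451578 + (21*(-1/123551) + 71927*(-1/42962))) = -271697*(451578 + (-21/123551 - 71927/42962)) = -271697*(451578 - 8887554979/5307998062) = -271697*2396966261286857/5307998062 = -651248542292855186329/5307998062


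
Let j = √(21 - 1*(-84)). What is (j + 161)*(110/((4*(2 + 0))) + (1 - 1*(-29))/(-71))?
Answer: 609385/284 + 3785*√105/284 ≈ 2282.3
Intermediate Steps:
j = √105 (j = √(21 + 84) = √105 ≈ 10.247)
(j + 161)*(110/((4*(2 + 0))) + (1 - 1*(-29))/(-71)) = (√105 + 161)*(110/((4*(2 + 0))) + (1 - 1*(-29))/(-71)) = (161 + √105)*(110/((4*2)) + (1 + 29)*(-1/71)) = (161 + √105)*(110/8 + 30*(-1/71)) = (161 + √105)*(110*(⅛) - 30/71) = (161 + √105)*(55/4 - 30/71) = (161 + √105)*(3785/284) = 609385/284 + 3785*√105/284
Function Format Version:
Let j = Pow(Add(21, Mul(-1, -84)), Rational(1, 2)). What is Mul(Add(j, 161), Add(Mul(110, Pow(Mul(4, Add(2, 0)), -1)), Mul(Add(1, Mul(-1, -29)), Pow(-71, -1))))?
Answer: Add(Rational(609385, 284), Mul(Rational(3785, 284), Pow(105, Rational(1, 2)))) ≈ 2282.3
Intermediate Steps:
j = Pow(105, Rational(1, 2)) (j = Pow(Add(21, 84), Rational(1, 2)) = Pow(105, Rational(1, 2)) ≈ 10.247)
Mul(Add(j, 161), Add(Mul(110, Pow(Mul(4, Add(2, 0)), -1)), Mul(Add(1, Mul(-1, -29)), Pow(-71, -1)))) = Mul(Add(Pow(105, Rational(1, 2)), 161), Add(Mul(110, Pow(Mul(4, Add(2, 0)), -1)), Mul(Add(1, Mul(-1, -29)), Pow(-71, -1)))) = Mul(Add(161, Pow(105, Rational(1, 2))), Add(Mul(110, Pow(Mul(4, 2), -1)), Mul(Add(1, 29), Rational(-1, 71)))) = Mul(Add(161, Pow(105, Rational(1, 2))), Add(Mul(110, Pow(8, -1)), Mul(30, Rational(-1, 71)))) = Mul(Add(161, Pow(105, Rational(1, 2))), Add(Mul(110, Rational(1, 8)), Rational(-30, 71))) = Mul(Add(161, Pow(105, Rational(1, 2))), Add(Rational(55, 4), Rational(-30, 71))) = Mul(Add(161, Pow(105, Rational(1, 2))), Rational(3785, 284)) = Add(Rational(609385, 284), Mul(Rational(3785, 284), Pow(105, Rational(1, 2))))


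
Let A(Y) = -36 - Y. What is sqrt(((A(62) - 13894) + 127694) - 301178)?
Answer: 2*I*sqrt(46869) ≈ 432.98*I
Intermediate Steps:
sqrt(((A(62) - 13894) + 127694) - 301178) = sqrt((((-36 - 1*62) - 13894) + 127694) - 301178) = sqrt((((-36 - 62) - 13894) + 127694) - 301178) = sqrt(((-98 - 13894) + 127694) - 301178) = sqrt((-13992 + 127694) - 301178) = sqrt(113702 - 301178) = sqrt(-187476) = 2*I*sqrt(46869)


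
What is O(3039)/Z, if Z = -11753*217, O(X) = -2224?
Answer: 2224/2550401 ≈ 0.00087202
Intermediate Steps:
Z = -2550401
O(3039)/Z = -2224/(-2550401) = -2224*(-1/2550401) = 2224/2550401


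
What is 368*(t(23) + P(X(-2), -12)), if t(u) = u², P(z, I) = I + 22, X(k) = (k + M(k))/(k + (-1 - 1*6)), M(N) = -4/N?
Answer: 198352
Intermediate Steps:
X(k) = (k - 4/k)/(-7 + k) (X(k) = (k - 4/k)/(k + (-1 - 1*6)) = (k - 4/k)/(k + (-1 - 6)) = (k - 4/k)/(k - 7) = (k - 4/k)/(-7 + k))
P(z, I) = 22 + I
368*(t(23) + P(X(-2), -12)) = 368*(23² + (22 - 12)) = 368*(529 + 10) = 368*539 = 198352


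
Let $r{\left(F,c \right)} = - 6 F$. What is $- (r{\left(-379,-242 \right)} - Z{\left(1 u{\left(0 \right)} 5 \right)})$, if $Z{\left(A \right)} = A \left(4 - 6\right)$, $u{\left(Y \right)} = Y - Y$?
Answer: $-2274$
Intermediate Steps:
$u{\left(Y \right)} = 0$
$Z{\left(A \right)} = - 2 A$ ($Z{\left(A \right)} = A \left(-2\right) = - 2 A$)
$- (r{\left(-379,-242 \right)} - Z{\left(1 u{\left(0 \right)} 5 \right)}) = - (\left(-6\right) \left(-379\right) - - 2 \cdot 1 \cdot 0 \cdot 5) = - (2274 - - 2 \cdot 0 \cdot 5) = - (2274 - \left(-2\right) 0) = - (2274 - 0) = - (2274 + 0) = \left(-1\right) 2274 = -2274$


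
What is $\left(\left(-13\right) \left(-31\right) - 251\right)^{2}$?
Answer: $23104$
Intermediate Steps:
$\left(\left(-13\right) \left(-31\right) - 251\right)^{2} = \left(403 - 251\right)^{2} = 152^{2} = 23104$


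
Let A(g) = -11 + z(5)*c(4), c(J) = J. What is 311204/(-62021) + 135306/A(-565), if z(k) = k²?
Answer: 8364116270/5519869 ≈ 1515.3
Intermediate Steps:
A(g) = 89 (A(g) = -11 + 5²*4 = -11 + 25*4 = -11 + 100 = 89)
311204/(-62021) + 135306/A(-565) = 311204/(-62021) + 135306/89 = 311204*(-1/62021) + 135306*(1/89) = -311204/62021 + 135306/89 = 8364116270/5519869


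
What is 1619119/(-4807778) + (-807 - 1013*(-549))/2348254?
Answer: -566099655743/5644941959806 ≈ -0.10028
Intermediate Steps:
1619119/(-4807778) + (-807 - 1013*(-549))/2348254 = 1619119*(-1/4807778) + (-807 + 556137)*(1/2348254) = -1619119/4807778 + 555330*(1/2348254) = -1619119/4807778 + 277665/1174127 = -566099655743/5644941959806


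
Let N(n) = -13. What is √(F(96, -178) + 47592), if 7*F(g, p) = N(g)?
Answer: √2331917/7 ≈ 218.15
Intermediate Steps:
F(g, p) = -13/7 (F(g, p) = (⅐)*(-13) = -13/7)
√(F(96, -178) + 47592) = √(-13/7 + 47592) = √(333131/7) = √2331917/7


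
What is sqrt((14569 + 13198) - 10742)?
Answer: 5*sqrt(681) ≈ 130.48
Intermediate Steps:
sqrt((14569 + 13198) - 10742) = sqrt(27767 - 10742) = sqrt(17025) = 5*sqrt(681)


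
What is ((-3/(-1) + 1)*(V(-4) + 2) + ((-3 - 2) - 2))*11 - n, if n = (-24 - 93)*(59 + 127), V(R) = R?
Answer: 21597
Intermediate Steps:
n = -21762 (n = -117*186 = -21762)
((-3/(-1) + 1)*(V(-4) + 2) + ((-3 - 2) - 2))*11 - n = ((-3/(-1) + 1)*(-4 + 2) + ((-3 - 2) - 2))*11 - 1*(-21762) = ((-3*(-1) + 1)*(-2) + (-5 - 2))*11 + 21762 = ((3 + 1)*(-2) - 7)*11 + 21762 = (4*(-2) - 7)*11 + 21762 = (-8 - 7)*11 + 21762 = -15*11 + 21762 = -165 + 21762 = 21597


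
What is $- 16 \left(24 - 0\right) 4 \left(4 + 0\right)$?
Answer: $-6144$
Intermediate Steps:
$- 16 \left(24 - 0\right) 4 \left(4 + 0\right) = - 16 \left(24 + 0\right) 4 \cdot 4 = \left(-16\right) 24 \cdot 16 = \left(-384\right) 16 = -6144$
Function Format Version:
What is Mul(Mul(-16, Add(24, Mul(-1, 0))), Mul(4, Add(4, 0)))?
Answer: -6144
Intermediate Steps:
Mul(Mul(-16, Add(24, Mul(-1, 0))), Mul(4, Add(4, 0))) = Mul(Mul(-16, Add(24, 0)), Mul(4, 4)) = Mul(Mul(-16, 24), 16) = Mul(-384, 16) = -6144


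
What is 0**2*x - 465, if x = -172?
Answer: -465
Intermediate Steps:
0**2*x - 465 = 0**2*(-172) - 465 = 0*(-172) - 465 = 0 - 465 = -465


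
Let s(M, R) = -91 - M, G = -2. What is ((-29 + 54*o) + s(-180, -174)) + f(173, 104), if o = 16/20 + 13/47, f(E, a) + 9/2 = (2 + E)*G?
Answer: -111091/470 ≈ -236.36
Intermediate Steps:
f(E, a) = -17/2 - 2*E (f(E, a) = -9/2 + (2 + E)*(-2) = -9/2 + (-4 - 2*E) = -17/2 - 2*E)
o = 253/235 (o = 16*(1/20) + 13*(1/47) = ⅘ + 13/47 = 253/235 ≈ 1.0766)
((-29 + 54*o) + s(-180, -174)) + f(173, 104) = ((-29 + 54*(253/235)) + (-91 - 1*(-180))) + (-17/2 - 2*173) = ((-29 + 13662/235) + (-91 + 180)) + (-17/2 - 346) = (6847/235 + 89) - 709/2 = 27762/235 - 709/2 = -111091/470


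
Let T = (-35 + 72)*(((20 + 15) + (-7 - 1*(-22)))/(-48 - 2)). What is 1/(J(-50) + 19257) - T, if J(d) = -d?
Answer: 714360/19307 ≈ 37.000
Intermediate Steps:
T = -37 (T = 37*((35 + (-7 + 22))/(-50)) = 37*((35 + 15)*(-1/50)) = 37*(50*(-1/50)) = 37*(-1) = -37)
1/(J(-50) + 19257) - T = 1/(-1*(-50) + 19257) - 1*(-37) = 1/(50 + 19257) + 37 = 1/19307 + 37 = 714360/19307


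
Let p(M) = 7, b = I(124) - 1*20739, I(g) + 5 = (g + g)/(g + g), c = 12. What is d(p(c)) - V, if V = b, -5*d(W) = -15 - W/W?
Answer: 103731/5 ≈ 20746.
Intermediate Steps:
I(g) = -4 (I(g) = -5 + (g + g)/(g + g) = -5 + (2*g)/((2*g)) = -5 + (2*g)*(1/(2*g)) = -5 + 1 = -4)
b = -20743 (b = -4 - 1*20739 = -4 - 20739 = -20743)
d(W) = 16/5 (d(W) = -(-15 - W/W)/5 = -(-15 - 1*1)/5 = -(-15 - 1)/5 = -⅕*(-16) = 16/5)
V = -20743
d(p(c)) - V = 16/5 - 1*(-20743) = 16/5 + 20743 = 103731/5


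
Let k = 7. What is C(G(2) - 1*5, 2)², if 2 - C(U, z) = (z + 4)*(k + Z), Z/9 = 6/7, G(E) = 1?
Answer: 364816/49 ≈ 7445.2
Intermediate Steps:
Z = 54/7 (Z = 9*(6/7) = 54/7 ≈ 7.7143)
C(U, z) = -398/7 - 103*z/7 (C(U, z) = 2 - (z + 4)*(7 + 54/7) = 2 - (4 + z)*103/7 = 2 - (412/7 + 103*z/7) = 2 + (-412/7 - 103*z/7) = -398/7 - 103*z/7)
C(G(2) - 1*5, 2)² = (-398/7 - 103/7*2)² = (-398/7 - 206/7)² = (-604/7)² = 364816/49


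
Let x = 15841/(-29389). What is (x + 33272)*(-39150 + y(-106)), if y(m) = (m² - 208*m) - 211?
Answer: -5942181554459/29389 ≈ -2.0219e+8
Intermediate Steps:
y(m) = -211 + m² - 208*m
x = -15841/29389 (x = 15841*(-1/29389) = -15841/29389 ≈ -0.53901)
(x + 33272)*(-39150 + y(-106)) = (-15841/29389 + 33272)*(-39150 + (-211 + (-106)² - 208*(-106))) = 977814967*(-39150 + (-211 + 11236 + 22048))/29389 = 977814967*(-39150 + 33073)/29389 = (977814967/29389)*(-6077) = -5942181554459/29389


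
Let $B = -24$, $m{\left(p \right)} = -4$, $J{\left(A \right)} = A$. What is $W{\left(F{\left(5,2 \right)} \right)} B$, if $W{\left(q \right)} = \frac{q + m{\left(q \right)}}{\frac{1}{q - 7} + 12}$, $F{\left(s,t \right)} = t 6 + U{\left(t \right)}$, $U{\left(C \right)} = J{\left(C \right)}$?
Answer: $- \frac{336}{17} \approx -19.765$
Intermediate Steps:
$U{\left(C \right)} = C$
$F{\left(s,t \right)} = 7 t$ ($F{\left(s,t \right)} = t 6 + t = 6 t + t = 7 t$)
$W{\left(q \right)} = \frac{-4 + q}{12 + \frac{1}{-7 + q}}$ ($W{\left(q \right)} = \frac{q - 4}{\frac{1}{q - 7} + 12} = \frac{-4 + q}{\frac{1}{-7 + q} + 12} = \frac{-4 + q}{12 + \frac{1}{-7 + q}}$)
$W{\left(F{\left(5,2 \right)} \right)} B = \frac{28 + \left(7 \cdot 2\right)^{2} - 11 \cdot 7 \cdot 2}{-83 + 12 \cdot 7 \cdot 2} \left(-24\right) = \frac{28 + 14^{2} - 154}{-83 + 12 \cdot 14} \left(-24\right) = \frac{28 + 196 - 154}{-83 + 168} \left(-24\right) = \frac{1}{85} \cdot 70 \left(-24\right) = \frac{14}{17} \left(-24\right) = - \frac{336}{17}$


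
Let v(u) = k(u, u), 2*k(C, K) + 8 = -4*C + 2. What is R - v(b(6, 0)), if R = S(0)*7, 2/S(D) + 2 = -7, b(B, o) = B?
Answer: 121/9 ≈ 13.444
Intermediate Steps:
S(D) = -2/9 (S(D) = 2/(-2 - 7) = 2/(-9) = 2*(-⅑) = -2/9)
R = -14/9 (R = -2/9*7 = -14/9 ≈ -1.5556)
k(C, K) = -3 - 2*C (k(C, K) = -4 + (-4*C + 2)/2 = -4 + (2 - 4*C)/2 = -4 + (1 - 2*C) = -3 - 2*C)
v(u) = -3 - 2*u
R - v(b(6, 0)) = -14/9 - (-3 - 2*6) = -14/9 - (-3 - 12) = -14/9 - 1*(-15) = -14/9 + 15 = 121/9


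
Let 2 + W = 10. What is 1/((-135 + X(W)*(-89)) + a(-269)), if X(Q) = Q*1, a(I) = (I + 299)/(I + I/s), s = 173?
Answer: -7801/6608312 ≈ -0.0011805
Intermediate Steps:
W = 8 (W = -2 + 10 = 8)
a(I) = 173*(299 + I)/(174*I) (a(I) = (I + 299)/(I + I/173) = (299 + I)/(I + I*(1/173)) = (299 + I)/(I + I/173) = (299 + I)/((174*I/173)) = (299 + I)*(173/(174*I)) = 173*(299 + I)/(174*I))
X(Q) = Q
1/((-135 + X(W)*(-89)) + a(-269)) = 1/((-135 + 8*(-89)) + (173/174)*(299 - 269)/(-269)) = 1/((-135 - 712) + (173/174)*(-1/269)*30) = 1/(-847 - 865/7801) = 1/(-6608312/7801) = -7801/6608312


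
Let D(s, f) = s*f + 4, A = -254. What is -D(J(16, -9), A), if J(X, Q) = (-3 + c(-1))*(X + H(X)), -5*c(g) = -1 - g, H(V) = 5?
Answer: -16006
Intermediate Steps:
c(g) = ⅕ + g/5 (c(g) = -(-1 - g)/5 = ⅕ + g/5)
J(X, Q) = -15 - 3*X (J(X, Q) = (-3 + (⅕ + (⅕)*(-1)))*(X + 5) = (-3 + (⅕ - ⅕))*(5 + X) = (-3 + 0)*(5 + X) = -3*(5 + X) = -15 - 3*X)
D(s, f) = 4 + f*s (D(s, f) = f*s + 4 = 4 + f*s)
-D(J(16, -9), A) = -(4 - 254*(-15 - 3*16)) = -(4 - 254*(-15 - 48)) = -(4 - 254*(-63)) = -(4 + 16002) = -1*16006 = -16006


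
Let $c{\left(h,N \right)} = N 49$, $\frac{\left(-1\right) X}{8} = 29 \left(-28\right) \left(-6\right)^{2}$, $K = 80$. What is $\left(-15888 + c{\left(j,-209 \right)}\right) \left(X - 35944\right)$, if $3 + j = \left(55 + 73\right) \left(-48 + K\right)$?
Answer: $-5171242648$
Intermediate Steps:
$j = 4093$ ($j = -3 + \left(55 + 73\right) \left(-48 + 80\right) = -3 + 128 \cdot 32 = -3 + 4096 = 4093$)
$X = 233856$ ($X = - 8 \cdot 29 \left(-28\right) \left(-6\right)^{2} = - 8 \left(\left(-812\right) 36\right) = \left(-8\right) \left(-29232\right) = 233856$)
$c{\left(h,N \right)} = 49 N$
$\left(-15888 + c{\left(j,-209 \right)}\right) \left(X - 35944\right) = \left(-15888 + 49 \left(-209\right)\right) \left(233856 - 35944\right) = \left(-15888 - 10241\right) 197912 = \left(-26129\right) 197912 = -5171242648$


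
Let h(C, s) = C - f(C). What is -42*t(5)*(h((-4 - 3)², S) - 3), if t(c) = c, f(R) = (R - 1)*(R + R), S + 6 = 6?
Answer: 978180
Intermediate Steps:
S = 0 (S = -6 + 6 = 0)
f(R) = 2*R*(-1 + R) (f(R) = (-1 + R)*(2*R) = 2*R*(-1 + R))
h(C, s) = C - 2*C*(-1 + C)
-42*t(5)*(h((-4 - 3)², S) - 3) = -210*((-4 - 3)²*(3 - 2*(-4 - 3)²) - 3) = -210*((-7)²*(3 - 2*(-7)²) - 3) = -210*(49*(3 - 2*49) - 3) = -210*(49*(3 - 98) - 3) = -210*(49*(-95) - 3) = -210*(-4655 - 3) = -210*(-4658) = -42*(-23290) = 978180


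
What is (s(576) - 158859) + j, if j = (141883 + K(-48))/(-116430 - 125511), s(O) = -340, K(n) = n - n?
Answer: -5502415306/34563 ≈ -1.5920e+5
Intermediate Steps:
K(n) = 0
j = -20269/34563 (j = (141883 + 0)/(-116430 - 125511) = 141883/(-241941) = 141883*(-1/241941) = -20269/34563 ≈ -0.58644)
(s(576) - 158859) + j = (-340 - 158859) - 20269/34563 = -159199 - 20269/34563 = -5502415306/34563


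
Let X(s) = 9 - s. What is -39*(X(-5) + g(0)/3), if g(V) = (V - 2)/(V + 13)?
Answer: -544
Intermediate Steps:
g(V) = (-2 + V)/(13 + V)
-39*(X(-5) + g(0)/3) = -39*((9 - 1*(-5)) + ((-2 + 0)/(13 + 0))/3) = -39*((9 + 5) + (-2/13)*(⅓)) = -39*(14 + ((1/13)*(-2))*(⅓)) = -39*(14 - 2/13*⅓) = -39*(14 - 2/39) = -39*544/39 = -544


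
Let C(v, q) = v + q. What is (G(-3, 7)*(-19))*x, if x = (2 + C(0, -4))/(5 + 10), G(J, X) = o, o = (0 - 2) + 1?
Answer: -38/15 ≈ -2.5333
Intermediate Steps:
o = -1 (o = -2 + 1 = -1)
C(v, q) = q + v
G(J, X) = -1
x = -2/15 (x = (2 + (-4 + 0))/(5 + 10) = (2 - 4)/15 = -2*1/15 = -2/15 ≈ -0.13333)
(G(-3, 7)*(-19))*x = -1*(-19)*(-2/15) = 19*(-2/15) = -38/15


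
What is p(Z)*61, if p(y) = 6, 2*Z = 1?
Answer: 366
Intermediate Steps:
Z = 1/2 (Z = (1/2)*1 = 1/2 ≈ 0.50000)
p(Z)*61 = 6*61 = 366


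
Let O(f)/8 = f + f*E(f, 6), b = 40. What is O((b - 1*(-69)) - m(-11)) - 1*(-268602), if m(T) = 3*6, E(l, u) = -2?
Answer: 267874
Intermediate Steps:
m(T) = 18
O(f) = -8*f (O(f) = 8*(f + f*(-2)) = 8*(f - 2*f) = 8*(-f) = -8*f)
O((b - 1*(-69)) - m(-11)) - 1*(-268602) = -8*((40 - 1*(-69)) - 1*18) - 1*(-268602) = -8*((40 + 69) - 18) + 268602 = -8*(109 - 18) + 268602 = -8*91 + 268602 = -728 + 268602 = 267874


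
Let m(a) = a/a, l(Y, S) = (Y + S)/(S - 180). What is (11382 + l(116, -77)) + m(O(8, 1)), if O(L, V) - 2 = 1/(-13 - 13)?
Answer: 2925392/257 ≈ 11383.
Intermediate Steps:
O(L, V) = 51/26 (O(L, V) = 2 + 1/(-13 - 13) = 2 + 1/(-26) = 2 - 1/26 = 51/26)
l(Y, S) = (S + Y)/(-180 + S)
m(a) = 1
(11382 + l(116, -77)) + m(O(8, 1)) = (11382 + (-77 + 116)/(-180 - 77)) + 1 = (11382 + 39/(-257)) + 1 = (11382 - 1/257*39) + 1 = (11382 - 39/257) + 1 = 2925135/257 + 1 = 2925392/257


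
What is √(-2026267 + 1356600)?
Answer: I*√669667 ≈ 818.33*I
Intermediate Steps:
√(-2026267 + 1356600) = √(-669667) = I*√669667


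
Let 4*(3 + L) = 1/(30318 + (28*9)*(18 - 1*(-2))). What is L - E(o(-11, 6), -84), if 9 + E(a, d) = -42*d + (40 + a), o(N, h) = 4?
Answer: -504346511/141432 ≈ -3566.0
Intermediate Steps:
L = -424295/141432 (L = -3 + 1/(4*(30318 + (28*9)*(18 - 1*(-2)))) = -3 + 1/(4*(30318 + 252*(18 + 2))) = -3 + 1/(4*(30318 + 252*20)) = -3 + 1/(4*(30318 + 5040)) = -3 + (1/4)/35358 = -3 + (1/4)*(1/35358) = -3 + 1/141432 = -424295/141432 ≈ -3.0000)
E(a, d) = 31 + a - 42*d (E(a, d) = -9 + (-42*d + (40 + a)) = -9 + (40 + a - 42*d) = 31 + a - 42*d)
L - E(o(-11, 6), -84) = -424295/141432 - (31 + 4 - 42*(-84)) = -424295/141432 - (31 + 4 + 3528) = -424295/141432 - 1*3563 = -424295/141432 - 3563 = -504346511/141432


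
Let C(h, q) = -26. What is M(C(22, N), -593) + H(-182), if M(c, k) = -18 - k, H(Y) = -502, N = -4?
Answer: 73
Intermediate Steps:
M(C(22, N), -593) + H(-182) = (-18 - 1*(-593)) - 502 = (-18 + 593) - 502 = 575 - 502 = 73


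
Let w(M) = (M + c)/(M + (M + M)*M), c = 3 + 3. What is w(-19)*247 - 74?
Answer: -2907/37 ≈ -78.568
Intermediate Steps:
c = 6
w(M) = (6 + M)/(M + 2*M²) (w(M) = (M + 6)/(M + (M + M)*M) = (6 + M)/(M + (2*M)*M) = (6 + M)/(M + 2*M²))
w(-19)*247 - 74 = ((6 - 19)/((-19)*(1 + 2*(-19))))*247 - 74 = -1/19*(-13)/(1 - 38)*247 - 74 = -1/19*(-13)/(-37)*247 - 74 = -1/19*(-1/37)*(-13)*247 - 74 = -13/703*247 - 74 = -169/37 - 74 = -2907/37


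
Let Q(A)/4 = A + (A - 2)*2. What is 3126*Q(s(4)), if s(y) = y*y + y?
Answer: 700224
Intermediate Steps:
s(y) = y + y² (s(y) = y² + y = y + y²)
Q(A) = -16 + 12*A (Q(A) = 4*(A + (A - 2)*2) = 4*(A + (-2 + A)*2) = 4*(A + (-4 + 2*A)) = 4*(-4 + 3*A) = -16 + 12*A)
3126*Q(s(4)) = 3126*(-16 + 12*(4*(1 + 4))) = 3126*(-16 + 12*(4*5)) = 3126*(-16 + 12*20) = 3126*(-16 + 240) = 3126*224 = 700224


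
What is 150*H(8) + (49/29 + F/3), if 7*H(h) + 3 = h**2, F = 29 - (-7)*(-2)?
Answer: 266708/203 ≈ 1313.8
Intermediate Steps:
F = 15 (F = 29 - 1*14 = 29 - 14 = 15)
H(h) = -3/7 + h**2/7
150*H(8) + (49/29 + F/3) = 150*(-3/7 + (1/7)*8**2) + (49/29 + 15/3) = 150*(-3/7 + (1/7)*64) + (49*(1/29) + 15*(1/3)) = 150*(-3/7 + 64/7) + (49/29 + 5) = 150*(61/7) + 194/29 = 9150/7 + 194/29 = 266708/203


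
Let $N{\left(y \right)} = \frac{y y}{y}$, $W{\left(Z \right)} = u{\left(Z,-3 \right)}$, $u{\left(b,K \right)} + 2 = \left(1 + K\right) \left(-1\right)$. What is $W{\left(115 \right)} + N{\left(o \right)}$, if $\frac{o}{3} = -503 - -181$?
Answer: $-966$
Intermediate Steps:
$o = -966$ ($o = 3 \left(-503 - -181\right) = 3 \left(-503 + 181\right) = 3 \left(-322\right) = -966$)
$u{\left(b,K \right)} = -3 - K$ ($u{\left(b,K \right)} = -2 + \left(1 + K\right) \left(-1\right) = -2 - \left(1 + K\right) = -3 - K$)
$W{\left(Z \right)} = 0$ ($W{\left(Z \right)} = -3 - -3 = -3 + 3 = 0$)
$N{\left(y \right)} = y$ ($N{\left(y \right)} = \frac{y^{2}}{y} = y$)
$W{\left(115 \right)} + N{\left(o \right)} = 0 - 966 = -966$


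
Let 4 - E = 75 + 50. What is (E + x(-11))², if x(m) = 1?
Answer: 14400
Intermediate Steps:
E = -121 (E = 4 - (75 + 50) = 4 - 1*125 = 4 - 125 = -121)
(E + x(-11))² = (-121 + 1)² = (-120)² = 14400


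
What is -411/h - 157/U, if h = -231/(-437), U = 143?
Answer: -779396/1001 ≈ -778.62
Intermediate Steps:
h = 231/437 (h = -231*(-1/437) = 231/437 ≈ 0.52860)
-411/h - 157/U = -411/231/437 - 157/143 = -411*437/231 - 157*1/143 = -59869/77 - 157/143 = -779396/1001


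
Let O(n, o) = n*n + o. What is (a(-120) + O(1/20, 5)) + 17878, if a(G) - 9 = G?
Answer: 7108801/400 ≈ 17772.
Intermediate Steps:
a(G) = 9 + G
O(n, o) = o + n² (O(n, o) = n² + o = o + n²)
(a(-120) + O(1/20, 5)) + 17878 = ((9 - 120) + (5 + (1/20)²)) + 17878 = (-111 + (5 + (1/20)²)) + 17878 = (-111 + (5 + 1/400)) + 17878 = (-111 + 2001/400) + 17878 = -42399/400 + 17878 = 7108801/400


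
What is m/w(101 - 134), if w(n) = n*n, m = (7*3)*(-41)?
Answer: -287/363 ≈ -0.79063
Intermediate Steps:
m = -861 (m = 21*(-41) = -861)
w(n) = n²
m/w(101 - 134) = -861/(101 - 134)² = -861/((-33)²) = -861/1089 = -861*1/1089 = -287/363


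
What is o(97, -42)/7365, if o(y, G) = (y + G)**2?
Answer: 605/1473 ≈ 0.41073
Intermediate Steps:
o(y, G) = (G + y)**2
o(97, -42)/7365 = (-42 + 97)**2/7365 = 55**2*(1/7365) = 3025*(1/7365) = 605/1473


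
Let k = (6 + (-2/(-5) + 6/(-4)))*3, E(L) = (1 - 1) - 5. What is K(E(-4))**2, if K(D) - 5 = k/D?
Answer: 10609/2500 ≈ 4.2436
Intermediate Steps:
E(L) = -5 (E(L) = 0 - 5 = -5)
k = 147/10 (k = (6 + (-2*(-1/5) + 6*(-1/4)))*3 = (6 + (2/5 - 3/2))*3 = (6 - 11/10)*3 = (49/10)*3 = 147/10 ≈ 14.700)
K(D) = 5 + 147/(10*D)
K(E(-4))**2 = (5 + (147/10)/(-5))**2 = (5 + (147/10)*(-1/5))**2 = (5 - 147/50)**2 = (103/50)**2 = 10609/2500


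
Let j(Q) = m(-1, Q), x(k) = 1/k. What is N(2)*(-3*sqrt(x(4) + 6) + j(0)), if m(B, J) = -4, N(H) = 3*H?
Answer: -69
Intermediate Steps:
j(Q) = -4
N(2)*(-3*sqrt(x(4) + 6) + j(0)) = (3*2)*(-3*sqrt(1/4 + 6) - 4) = 6*(-3*sqrt(1/4 + 6) - 4) = 6*(-3*sqrt(25/4) - 4) = 6*(-3*5/2 - 4) = 6*(-15/2 - 4) = 6*(-23/2) = -69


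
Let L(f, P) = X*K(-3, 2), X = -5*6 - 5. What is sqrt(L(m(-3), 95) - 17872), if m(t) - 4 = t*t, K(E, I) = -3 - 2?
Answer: I*sqrt(17697) ≈ 133.03*I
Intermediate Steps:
K(E, I) = -5
X = -35 (X = -30 - 5 = -35)
m(t) = 4 + t**2 (m(t) = 4 + t*t = 4 + t**2)
L(f, P) = 175 (L(f, P) = -35*(-5) = 175)
sqrt(L(m(-3), 95) - 17872) = sqrt(175 - 17872) = sqrt(-17697) = I*sqrt(17697)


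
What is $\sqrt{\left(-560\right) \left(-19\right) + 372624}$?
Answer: $4 \sqrt{23954} \approx 619.08$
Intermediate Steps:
$\sqrt{\left(-560\right) \left(-19\right) + 372624} = \sqrt{10640 + 372624} = \sqrt{383264} = 4 \sqrt{23954}$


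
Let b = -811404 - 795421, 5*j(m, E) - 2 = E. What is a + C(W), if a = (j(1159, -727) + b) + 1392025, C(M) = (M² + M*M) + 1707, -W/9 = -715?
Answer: 82605212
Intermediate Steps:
W = 6435 (W = -9*(-715) = 6435)
j(m, E) = ⅖ + E/5
C(M) = 1707 + 2*M² (C(M) = (M² + M²) + 1707 = 2*M² + 1707 = 1707 + 2*M²)
b = -1606825
a = -214945 (a = ((⅖ + (⅕)*(-727)) - 1606825) + 1392025 = ((⅖ - 727/5) - 1606825) + 1392025 = (-145 - 1606825) + 1392025 = -1606970 + 1392025 = -214945)
a + C(W) = -214945 + (1707 + 2*6435²) = -214945 + (1707 + 2*41409225) = -214945 + (1707 + 82818450) = -214945 + 82820157 = 82605212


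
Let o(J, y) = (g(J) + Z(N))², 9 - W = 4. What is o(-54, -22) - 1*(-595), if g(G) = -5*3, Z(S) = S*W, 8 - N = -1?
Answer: 1495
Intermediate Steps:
W = 5 (W = 9 - 1*4 = 9 - 4 = 5)
N = 9 (N = 8 - 1*(-1) = 8 + 1 = 9)
Z(S) = 5*S (Z(S) = S*5 = 5*S)
g(G) = -15
o(J, y) = 900 (o(J, y) = (-15 + 5*9)² = (-15 + 45)² = 30² = 900)
o(-54, -22) - 1*(-595) = 900 - 1*(-595) = 900 + 595 = 1495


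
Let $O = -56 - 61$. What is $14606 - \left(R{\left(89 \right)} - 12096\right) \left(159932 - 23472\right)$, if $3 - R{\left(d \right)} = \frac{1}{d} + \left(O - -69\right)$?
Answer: $\frac{146287238694}{89} \approx 1.6437 \cdot 10^{9}$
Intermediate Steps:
$O = -117$ ($O = -56 - 61 = -117$)
$R{\left(d \right)} = 51 - \frac{1}{d}$ ($R{\left(d \right)} = 3 - \left(\frac{1}{d} - 48\right) = 3 - \left(-48 + \frac{1}{d}\right) = 3 + \left(48 - \frac{1}{d}\right) = 51 - \frac{1}{d}$)
$14606 - \left(R{\left(89 \right)} - 12096\right) \left(159932 - 23472\right) = 14606 - \left(\left(51 - \frac{1}{89}\right) - 12096\right) \left(159932 - 23472\right) = 14606 - \left(\left(51 - \frac{1}{89}\right) - 12096\right) 136460 = 14606 - \left(\frac{4538}{89} - 12096\right) 136460 = 14606 - \left(- \frac{1072006}{89}\right) 136460 = 14606 - - \frac{146285938760}{89} = 14606 + \frac{146285938760}{89} = \frac{146287238694}{89}$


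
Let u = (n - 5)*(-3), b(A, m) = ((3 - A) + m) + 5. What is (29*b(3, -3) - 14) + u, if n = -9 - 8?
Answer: 110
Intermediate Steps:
b(A, m) = 8 + m - A (b(A, m) = (3 + m - A) + 5 = 8 + m - A)
n = -17
u = 66 (u = (-17 - 5)*(-3) = -22*(-3) = 66)
(29*b(3, -3) - 14) + u = (29*(8 - 3 - 1*3) - 14) + 66 = (29*(8 - 3 - 3) - 14) + 66 = (29*2 - 14) + 66 = (58 - 14) + 66 = 44 + 66 = 110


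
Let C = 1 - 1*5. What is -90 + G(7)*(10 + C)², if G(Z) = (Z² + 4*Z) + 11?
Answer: 3078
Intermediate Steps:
C = -4 (C = 1 - 5 = -4)
G(Z) = 11 + Z² + 4*Z
-90 + G(7)*(10 + C)² = -90 + (11 + 7² + 4*7)*(10 - 4)² = -90 + (11 + 49 + 28)*6² = -90 + 88*36 = -90 + 3168 = 3078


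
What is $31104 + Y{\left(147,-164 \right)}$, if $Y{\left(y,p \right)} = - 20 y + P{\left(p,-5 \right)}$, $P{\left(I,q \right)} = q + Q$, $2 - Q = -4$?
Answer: $28165$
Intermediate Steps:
$Q = 6$ ($Q = 2 - -4 = 2 + 4 = 6$)
$P{\left(I,q \right)} = 6 + q$ ($P{\left(I,q \right)} = q + 6 = 6 + q$)
$Y{\left(y,p \right)} = 1 - 20 y$ ($Y{\left(y,p \right)} = - 20 y + \left(6 - 5\right) = - 20 y + 1 = 1 - 20 y$)
$31104 + Y{\left(147,-164 \right)} = 31104 + \left(1 - 2940\right) = 31104 - 2939 = 28165$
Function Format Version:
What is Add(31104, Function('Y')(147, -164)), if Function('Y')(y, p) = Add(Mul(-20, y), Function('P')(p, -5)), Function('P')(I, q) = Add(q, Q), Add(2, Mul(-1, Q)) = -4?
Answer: 28165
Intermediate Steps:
Q = 6 (Q = Add(2, Mul(-1, -4)) = Add(2, 4) = 6)
Function('P')(I, q) = Add(6, q) (Function('P')(I, q) = Add(q, 6) = Add(6, q))
Function('Y')(y, p) = Add(1, Mul(-20, y)) (Function('Y')(y, p) = Add(Mul(-20, y), Add(6, -5)) = Add(Mul(-20, y), 1) = Add(1, Mul(-20, y)))
Add(31104, Function('Y')(147, -164)) = Add(31104, Add(1, Mul(-20, 147))) = Add(31104, Add(1, -2940)) = Add(31104, -2939) = 28165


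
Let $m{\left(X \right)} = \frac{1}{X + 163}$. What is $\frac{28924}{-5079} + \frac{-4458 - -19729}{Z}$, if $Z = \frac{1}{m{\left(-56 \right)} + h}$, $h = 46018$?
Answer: $\frac{381906712838275}{543453} \approx 7.0274 \cdot 10^{8}$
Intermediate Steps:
$m{\left(X \right)} = \frac{1}{163 + X}$
$Z = \frac{107}{4923927}$ ($Z = \frac{1}{\frac{1}{163 - 56} + 46018} = \frac{1}{\frac{1}{107} + 46018} = \frac{1}{\frac{4923927}{107}} = \frac{107}{4923927} \approx 2.1731 \cdot 10^{-5}$)
$\frac{28924}{-5079} + \frac{-4458 - -19729}{Z} = \frac{28924}{-5079} + \frac{-4458 - -19729}{\frac{107}{4923927}} = 28924 \left(- \frac{1}{5079}\right) + \left(-4458 + 19729\right) \frac{4923927}{107} = - \frac{28924}{5079} + 15271 \cdot \frac{4923927}{107} = - \frac{28924}{5079} + \frac{75193289217}{107} = \frac{381906712838275}{543453}$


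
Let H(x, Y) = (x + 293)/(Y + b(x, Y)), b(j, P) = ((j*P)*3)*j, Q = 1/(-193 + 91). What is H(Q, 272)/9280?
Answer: 5977/51507712 ≈ 0.00011604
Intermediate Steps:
Q = -1/102 (Q = 1/(-102) = -1/102 ≈ -0.0098039)
b(j, P) = 3*P*j² (b(j, P) = ((P*j)*3)*j = (3*P*j)*j = 3*P*j²)
H(x, Y) = (293 + x)/(Y + 3*Y*x²) (H(x, Y) = (x + 293)/(Y + 3*Y*x²) = (293 + x)/(Y + 3*Y*x²))
H(Q, 272)/9280 = ((293 - 1/102)/(272*(1 + 3*(-1/102)²)))/9280 = ((1/272)*(29885/102)/(1 + 3*(1/10404)))*(1/9280) = ((1/272)*(29885/102)/(1 + 1/3468))*(1/9280) = ((1/272)*(29885/102)/(3469/3468))*(1/9280) = ((1/272)*(3468/3469)*(29885/102))*(1/9280) = (29885/27752)*(1/9280) = 5977/51507712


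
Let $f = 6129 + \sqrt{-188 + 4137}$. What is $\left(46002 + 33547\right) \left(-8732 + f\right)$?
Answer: $-207066047 + 79549 \sqrt{3949} \approx -2.0207 \cdot 10^{8}$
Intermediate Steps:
$f = 6129 + \sqrt{3949} \approx 6191.8$
$\left(46002 + 33547\right) \left(-8732 + f\right) = \left(46002 + 33547\right) \left(-8732 + \left(6129 + \sqrt{3949}\right)\right) = 79549 \left(-2603 + \sqrt{3949}\right) = -207066047 + 79549 \sqrt{3949}$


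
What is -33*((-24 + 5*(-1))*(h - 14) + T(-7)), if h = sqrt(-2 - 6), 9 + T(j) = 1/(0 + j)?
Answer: -91674/7 + 1914*I*sqrt(2) ≈ -13096.0 + 2706.8*I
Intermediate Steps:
T(j) = -9 + 1/j (T(j) = -9 + 1/(0 + j) = -9 + 1/j)
h = 2*I*sqrt(2) (h = sqrt(-8) = 2*I*sqrt(2) ≈ 2.8284*I)
-33*((-24 + 5*(-1))*(h - 14) + T(-7)) = -33*((-24 + 5*(-1))*(2*I*sqrt(2) - 14) + (-9 + 1/(-7))) = -33*((-24 - 5)*(-14 + 2*I*sqrt(2)) + (-9 - 1/7)) = -33*(-29*(-14 + 2*I*sqrt(2)) - 64/7) = -33*((406 - 58*I*sqrt(2)) - 64/7) = -33*(2778/7 - 58*I*sqrt(2)) = -91674/7 + 1914*I*sqrt(2)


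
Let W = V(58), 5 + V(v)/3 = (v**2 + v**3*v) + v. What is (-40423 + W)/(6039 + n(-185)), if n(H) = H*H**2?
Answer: -16959658/3162793 ≈ -5.3622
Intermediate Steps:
V(v) = -15 + 3*v + 3*v**2 + 3*v**4 (V(v) = -15 + 3*((v**2 + v**3*v) + v) = -15 + 3*((v**2 + v**4) + v) = -15 + 3*(v + v**2 + v**4) = -15 + (3*v + 3*v**2 + 3*v**4) = -15 + 3*v + 3*v**2 + 3*v**4)
W = 33959739 (W = -15 + 3*58 + 3*58**2 + 3*58**4 = -15 + 174 + 3*3364 + 3*11316496 = -15 + 174 + 10092 + 33949488 = 33959739)
n(H) = H**3
(-40423 + W)/(6039 + n(-185)) = (-40423 + 33959739)/(6039 + (-185)**3) = 33919316/(6039 - 6331625) = 33919316/(-6325586) = 33919316*(-1/6325586) = -16959658/3162793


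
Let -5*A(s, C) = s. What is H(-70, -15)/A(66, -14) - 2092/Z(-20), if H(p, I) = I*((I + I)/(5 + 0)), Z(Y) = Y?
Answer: 5378/55 ≈ 97.782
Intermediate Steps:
A(s, C) = -s/5
H(p, I) = 2*I**2/5 (H(p, I) = I*((2*I)/5) = I*((2*I)*(1/5)) = I*(2*I/5) = 2*I**2/5)
H(-70, -15)/A(66, -14) - 2092/Z(-20) = ((2/5)*(-15)**2)/((-1/5*66)) - 2092/(-20) = ((2/5)*225)/(-66/5) - 2092*(-1/20) = 90*(-5/66) + 523/5 = -75/11 + 523/5 = 5378/55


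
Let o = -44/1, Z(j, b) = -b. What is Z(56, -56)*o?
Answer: -2464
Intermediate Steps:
o = -44 (o = -44*1 = -44)
Z(56, -56)*o = -1*(-56)*(-44) = 56*(-44) = -2464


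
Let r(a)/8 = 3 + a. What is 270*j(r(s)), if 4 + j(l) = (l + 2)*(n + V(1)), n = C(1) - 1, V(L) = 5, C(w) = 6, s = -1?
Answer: 47520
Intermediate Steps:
n = 5 (n = 6 - 1 = 5)
r(a) = 24 + 8*a (r(a) = 8*(3 + a) = 24 + 8*a)
j(l) = 16 + 10*l (j(l) = -4 + (l + 2)*(5 + 5) = -4 + (2 + l)*10 = -4 + (20 + 10*l) = 16 + 10*l)
270*j(r(s)) = 270*(16 + 10*(24 + 8*(-1))) = 270*(16 + 10*(24 - 8)) = 270*(16 + 10*16) = 270*(16 + 160) = 270*176 = 47520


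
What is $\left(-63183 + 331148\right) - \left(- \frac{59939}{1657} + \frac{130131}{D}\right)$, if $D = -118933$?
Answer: $\frac{52815737740819}{197071981} \approx 2.68 \cdot 10^{5}$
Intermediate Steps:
$\left(-63183 + 331148\right) - \left(- \frac{59939}{1657} + \frac{130131}{D}\right) = \left(-63183 + 331148\right) - \left(- \frac{130131}{118933} - \frac{59939}{1657}\right) = 267965 - - \frac{7344352154}{197071981} = 267965 + \left(\frac{59939}{1657} + \frac{130131}{118933}\right) = 267965 + \frac{7344352154}{197071981} = \frac{52815737740819}{197071981}$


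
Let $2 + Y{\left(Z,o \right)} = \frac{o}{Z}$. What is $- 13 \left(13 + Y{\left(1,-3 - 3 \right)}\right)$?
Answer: $-65$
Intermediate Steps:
$Y{\left(Z,o \right)} = -2 + \frac{o}{Z}$
$- 13 \left(13 + Y{\left(1,-3 - 3 \right)}\right) = - 13 \left(13 + \left(-2 + \frac{-3 - 3}{1}\right)\right) = - 13 \left(13 - 8\right) = \left(-13\right) 5 = -65$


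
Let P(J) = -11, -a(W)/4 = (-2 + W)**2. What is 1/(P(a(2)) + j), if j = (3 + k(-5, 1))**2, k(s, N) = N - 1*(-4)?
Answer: 1/53 ≈ 0.018868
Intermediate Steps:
k(s, N) = 4 + N (k(s, N) = N + 4 = 4 + N)
a(W) = -4*(-2 + W)**2
j = 64 (j = (3 + (4 + 1))**2 = (3 + 5)**2 = 8**2 = 64)
1/(P(a(2)) + j) = 1/(-11 + 64) = 1/53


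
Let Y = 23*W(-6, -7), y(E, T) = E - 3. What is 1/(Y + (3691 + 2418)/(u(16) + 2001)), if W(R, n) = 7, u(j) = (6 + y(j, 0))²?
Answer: 2362/386391 ≈ 0.0061130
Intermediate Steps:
y(E, T) = -3 + E
u(j) = (3 + j)² (u(j) = (6 + (-3 + j))² = (3 + j)²)
Y = 161 (Y = 23*7 = 161)
1/(Y + (3691 + 2418)/(u(16) + 2001)) = 1/(161 + (3691 + 2418)/((3 + 16)² + 2001)) = 1/(161 + 6109/(19² + 2001)) = 1/(161 + 6109/(361 + 2001)) = 1/(161 + 6109/2362) = 1/(386391/2362) = 2362/386391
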